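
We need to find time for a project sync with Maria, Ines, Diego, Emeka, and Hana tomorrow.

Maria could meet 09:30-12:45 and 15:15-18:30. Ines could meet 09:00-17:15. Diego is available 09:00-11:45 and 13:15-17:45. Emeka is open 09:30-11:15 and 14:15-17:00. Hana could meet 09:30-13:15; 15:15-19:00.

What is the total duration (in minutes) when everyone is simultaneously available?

Maria ∩ Ines: 09:30-12:45, 15:15-17:15.
Maria ∩ Ines ∩ Diego: 09:30-11:45, 15:15-17:15.
Maria ∩ Ines ∩ Diego ∩ Emeka: 09:30-11:15, 15:15-17:00.
Maria ∩ Ines ∩ Diego ∩ Emeka ∩ Hana: 09:30-11:15, 15:15-17:00.
Summing the common windows: 105 + 105 = 210 minutes.

210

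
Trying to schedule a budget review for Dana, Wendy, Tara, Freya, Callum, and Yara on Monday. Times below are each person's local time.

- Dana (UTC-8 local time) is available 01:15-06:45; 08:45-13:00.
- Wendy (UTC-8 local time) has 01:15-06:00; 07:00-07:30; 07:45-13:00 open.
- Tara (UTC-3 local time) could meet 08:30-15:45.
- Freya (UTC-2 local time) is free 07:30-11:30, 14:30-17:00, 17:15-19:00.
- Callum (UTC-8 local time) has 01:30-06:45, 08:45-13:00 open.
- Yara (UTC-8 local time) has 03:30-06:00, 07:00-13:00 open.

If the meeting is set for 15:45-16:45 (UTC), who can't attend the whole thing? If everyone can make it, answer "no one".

Callum, Dana, Freya

Dana in UTC: 09:15-14:45, 16:45-21:00 (add 8h to convert from UTC-8).
Wendy in UTC: 09:15-14:00, 15:00-15:30, 15:45-21:00 (add 8h to convert from UTC-8).
Tara in UTC: 11:30-18:45 (add 3h to convert from UTC-3).
Freya in UTC: 09:30-13:30, 16:30-19:00, 19:15-21:00 (add 2h to convert from UTC-2).
Callum in UTC: 09:30-14:45, 16:45-21:00 (add 8h to convert from UTC-8).
Yara in UTC: 11:30-14:00, 15:00-21:00 (add 8h to convert from UTC-8).
Dana: not fully free for 15:45-16:45. Wendy: free for 15:45-16:45. Tara: free for 15:45-16:45. Freya: not fully free for 15:45-16:45. Callum: not fully free for 15:45-16:45. Yara: free for 15:45-16:45.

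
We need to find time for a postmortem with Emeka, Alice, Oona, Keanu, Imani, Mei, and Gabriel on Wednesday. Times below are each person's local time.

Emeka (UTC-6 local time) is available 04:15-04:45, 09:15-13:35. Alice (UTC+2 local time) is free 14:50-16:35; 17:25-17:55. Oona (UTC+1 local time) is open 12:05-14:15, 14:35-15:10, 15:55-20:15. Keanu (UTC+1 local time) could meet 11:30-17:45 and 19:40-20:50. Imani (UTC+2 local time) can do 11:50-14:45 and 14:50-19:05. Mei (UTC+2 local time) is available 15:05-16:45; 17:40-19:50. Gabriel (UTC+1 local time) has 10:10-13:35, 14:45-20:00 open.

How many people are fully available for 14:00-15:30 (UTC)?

Emeka in UTC: 10:15-10:45, 15:15-19:35 (add 6h to convert from UTC-6).
Alice in UTC: 12:50-14:35, 15:25-15:55 (subtract 2h to convert from UTC+2).
Oona in UTC: 11:05-13:15, 13:35-14:10, 14:55-19:15 (subtract 1h to convert from UTC+1).
Keanu in UTC: 10:30-16:45, 18:40-19:50 (subtract 1h to convert from UTC+1).
Imani in UTC: 09:50-12:45, 12:50-17:05 (subtract 2h to convert from UTC+2).
Mei in UTC: 13:05-14:45, 15:40-17:50 (subtract 2h to convert from UTC+2).
Gabriel in UTC: 09:10-12:35, 13:45-19:00 (subtract 1h to convert from UTC+1).
Keanu, Imani, and Gabriel can make the full 14:00-15:30 slot — that's 3.

3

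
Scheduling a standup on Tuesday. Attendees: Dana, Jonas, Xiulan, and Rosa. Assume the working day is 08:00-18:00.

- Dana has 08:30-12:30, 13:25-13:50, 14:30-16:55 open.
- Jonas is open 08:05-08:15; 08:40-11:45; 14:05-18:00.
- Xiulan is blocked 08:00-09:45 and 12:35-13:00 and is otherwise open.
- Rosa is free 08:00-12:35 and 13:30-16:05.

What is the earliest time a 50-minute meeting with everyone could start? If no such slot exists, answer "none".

Dana free: 08:30-12:30, 13:25-13:50, 14:30-16:55.
Jonas free: 08:05-08:15, 08:40-11:45, 14:05-18:00.
Xiulan free: 09:45-12:35, 13:00-18:00 (invert busy blocks within the working day).
Rosa free: 08:00-12:35, 13:30-16:05.
Dana ∩ Jonas: 08:40-11:45, 14:30-16:55.
Dana ∩ Jonas ∩ Xiulan: 09:45-11:45, 14:30-16:55.
Dana ∩ Jonas ∩ Xiulan ∩ Rosa: 09:45-11:45, 14:30-16:05.
So the common availability across everyone is 09:45-11:45, 14:30-16:05.
The first common window of at least 50 minutes is 09:45-11:45, so the earliest start is 09:45.

09:45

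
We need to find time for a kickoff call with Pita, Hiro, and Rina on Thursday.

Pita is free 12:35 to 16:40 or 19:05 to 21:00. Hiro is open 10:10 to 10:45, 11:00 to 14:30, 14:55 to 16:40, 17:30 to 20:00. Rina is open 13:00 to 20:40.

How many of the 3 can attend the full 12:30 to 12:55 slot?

Hiro can make the full 12:30-12:55 slot — that's 1.

1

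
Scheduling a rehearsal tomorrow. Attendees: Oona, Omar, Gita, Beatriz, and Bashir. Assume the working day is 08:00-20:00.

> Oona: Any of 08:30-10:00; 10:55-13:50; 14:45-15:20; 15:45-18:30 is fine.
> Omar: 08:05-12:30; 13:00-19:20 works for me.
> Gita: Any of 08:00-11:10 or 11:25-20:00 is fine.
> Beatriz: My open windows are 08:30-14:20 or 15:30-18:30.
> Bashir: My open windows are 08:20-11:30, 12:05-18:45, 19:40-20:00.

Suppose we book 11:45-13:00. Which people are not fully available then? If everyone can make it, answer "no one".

Bashir, Omar

Oona: free for 11:45-13:00. Omar: not fully free for 11:45-13:00. Gita: free for 11:45-13:00. Beatriz: free for 11:45-13:00. Bashir: not fully free for 11:45-13:00.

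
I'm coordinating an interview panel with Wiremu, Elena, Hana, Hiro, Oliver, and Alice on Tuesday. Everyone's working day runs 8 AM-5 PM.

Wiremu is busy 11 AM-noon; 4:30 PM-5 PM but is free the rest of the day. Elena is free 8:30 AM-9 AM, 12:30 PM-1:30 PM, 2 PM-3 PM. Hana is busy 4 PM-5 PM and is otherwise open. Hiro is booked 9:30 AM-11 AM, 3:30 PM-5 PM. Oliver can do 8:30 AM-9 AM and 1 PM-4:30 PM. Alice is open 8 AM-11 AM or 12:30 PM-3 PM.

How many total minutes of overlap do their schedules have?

120

Wiremu free: 08:00-11:00, 12:00-16:30 (invert busy blocks within the working day).
Elena free: 08:30-09:00, 12:30-13:30, 14:00-15:00.
Hana free: 08:00-16:00 (invert busy blocks within the working day).
Hiro free: 08:00-09:30, 11:00-15:30 (invert busy blocks within the working day).
Oliver free: 08:30-09:00, 13:00-16:30.
Alice free: 08:00-11:00, 12:30-15:00.
Wiremu ∩ Elena: 08:30-09:00, 12:30-13:30, 14:00-15:00.
Wiremu ∩ Elena ∩ Hana: 08:30-09:00, 12:30-13:30, 14:00-15:00.
Wiremu ∩ Elena ∩ Hana ∩ Hiro: 08:30-09:00, 12:30-13:30, 14:00-15:00.
Wiremu ∩ Elena ∩ Hana ∩ Hiro ∩ Oliver: 08:30-09:00, 13:00-13:30, 14:00-15:00.
Wiremu ∩ Elena ∩ Hana ∩ Hiro ∩ Oliver ∩ Alice: 08:30-09:00, 13:00-13:30, 14:00-15:00.
Those are the intersection windows.
Summing the common windows: 30 + 30 + 60 = 120 minutes.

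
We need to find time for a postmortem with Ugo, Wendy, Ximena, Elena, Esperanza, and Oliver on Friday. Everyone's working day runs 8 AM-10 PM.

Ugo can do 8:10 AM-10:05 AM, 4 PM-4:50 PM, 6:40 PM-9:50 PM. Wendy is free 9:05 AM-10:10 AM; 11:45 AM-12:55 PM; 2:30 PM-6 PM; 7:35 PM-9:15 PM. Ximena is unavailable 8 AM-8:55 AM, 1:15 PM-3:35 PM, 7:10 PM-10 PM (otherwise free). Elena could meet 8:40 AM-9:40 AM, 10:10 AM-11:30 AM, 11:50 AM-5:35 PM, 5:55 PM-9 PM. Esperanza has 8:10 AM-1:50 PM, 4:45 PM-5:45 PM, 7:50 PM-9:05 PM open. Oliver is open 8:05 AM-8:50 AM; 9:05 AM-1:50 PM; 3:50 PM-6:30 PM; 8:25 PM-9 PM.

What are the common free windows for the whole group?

Ugo free: 08:10-10:05, 16:00-16:50, 18:40-21:50.
Wendy free: 09:05-10:10, 11:45-12:55, 14:30-18:00, 19:35-21:15.
Ximena free: 08:55-13:15, 15:35-19:10 (invert busy blocks within the working day).
Elena free: 08:40-09:40, 10:10-11:30, 11:50-17:35, 17:55-21:00.
Esperanza free: 08:10-13:50, 16:45-17:45, 19:50-21:05.
Oliver free: 08:05-08:50, 09:05-13:50, 15:50-18:30, 20:25-21:00.
Ugo ∩ Wendy: 09:05-10:05, 16:00-16:50, 19:35-21:15.
Ugo ∩ Wendy ∩ Ximena: 09:05-10:05, 16:00-16:50.
Ugo ∩ Wendy ∩ Ximena ∩ Elena: 09:05-09:40, 16:00-16:50.
Ugo ∩ Wendy ∩ Ximena ∩ Elena ∩ Esperanza: 09:05-09:40, 16:45-16:50.
Ugo ∩ Wendy ∩ Ximena ∩ Elena ∩ Esperanza ∩ Oliver: 09:05-09:40, 16:45-16:50.

09:05-09:40, 16:45-16:50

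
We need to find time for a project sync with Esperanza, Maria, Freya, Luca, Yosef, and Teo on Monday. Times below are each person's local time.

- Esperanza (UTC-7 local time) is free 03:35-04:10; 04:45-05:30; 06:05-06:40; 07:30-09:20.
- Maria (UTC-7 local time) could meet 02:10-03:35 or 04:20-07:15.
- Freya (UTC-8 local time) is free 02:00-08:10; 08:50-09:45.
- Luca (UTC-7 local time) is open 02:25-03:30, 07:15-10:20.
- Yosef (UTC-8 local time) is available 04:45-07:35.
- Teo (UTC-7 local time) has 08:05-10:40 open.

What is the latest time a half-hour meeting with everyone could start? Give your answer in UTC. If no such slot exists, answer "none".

Esperanza in UTC: 10:35-11:10, 11:45-12:30, 13:05-13:40, 14:30-16:20 (add 7h to convert from UTC-7).
Maria in UTC: 09:10-10:35, 11:20-14:15 (add 7h to convert from UTC-7).
Freya in UTC: 10:00-16:10, 16:50-17:45 (add 8h to convert from UTC-8).
Luca in UTC: 09:25-10:30, 14:15-17:20 (add 7h to convert from UTC-7).
Yosef in UTC: 12:45-15:35 (add 8h to convert from UTC-8).
Teo in UTC: 15:05-17:40 (add 7h to convert from UTC-7).
Esperanza ∩ Maria: 11:45-12:30, 13:05-13:40.
Esperanza ∩ Maria ∩ Freya: 11:45-12:30, 13:05-13:40.
Esperanza ∩ Maria ∩ Freya ∩ Luca: ∅.
Esperanza ∩ Maria ∩ Freya ∩ Luca ∩ Yosef: ∅.
Esperanza ∩ Maria ∩ Freya ∩ Luca ∩ Yosef ∩ Teo: ∅.
There is no time when everyone is free.
No common window is at least 30 minutes long.

none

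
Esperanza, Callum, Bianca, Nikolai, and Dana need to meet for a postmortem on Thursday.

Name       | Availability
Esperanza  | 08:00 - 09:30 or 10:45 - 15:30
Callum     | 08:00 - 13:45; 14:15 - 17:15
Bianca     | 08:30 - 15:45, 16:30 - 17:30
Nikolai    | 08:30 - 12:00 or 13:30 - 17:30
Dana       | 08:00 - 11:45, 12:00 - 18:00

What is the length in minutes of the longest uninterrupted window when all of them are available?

75

Esperanza ∩ Callum: 08:00-09:30, 10:45-13:45, 14:15-15:30.
Esperanza ∩ Callum ∩ Bianca: 08:30-09:30, 10:45-13:45, 14:15-15:30.
Esperanza ∩ Callum ∩ Bianca ∩ Nikolai: 08:30-09:30, 10:45-12:00, 13:30-13:45, 14:15-15:30.
Esperanza ∩ Callum ∩ Bianca ∩ Nikolai ∩ Dana: 08:30-09:30, 10:45-11:45, 13:30-13:45, 14:15-15:30.
So the common availability across everyone is 08:30-09:30, 10:45-11:45, 13:30-13:45, 14:15-15:30.
The longest is 14:15-15:30 at 75 minutes.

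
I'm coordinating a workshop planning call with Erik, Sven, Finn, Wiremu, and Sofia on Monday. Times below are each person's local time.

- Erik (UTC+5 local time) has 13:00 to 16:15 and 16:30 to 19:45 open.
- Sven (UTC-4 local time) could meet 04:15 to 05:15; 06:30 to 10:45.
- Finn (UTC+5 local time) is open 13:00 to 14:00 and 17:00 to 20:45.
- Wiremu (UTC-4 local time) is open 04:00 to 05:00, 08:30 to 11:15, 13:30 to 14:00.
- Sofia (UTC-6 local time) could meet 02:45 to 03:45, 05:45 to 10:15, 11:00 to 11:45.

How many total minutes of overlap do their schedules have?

Erik in UTC: 08:00-11:15, 11:30-14:45 (subtract 5h to convert from UTC+5).
Sven in UTC: 08:15-09:15, 10:30-14:45 (add 4h to convert from UTC-4).
Finn in UTC: 08:00-09:00, 12:00-15:45 (subtract 5h to convert from UTC+5).
Wiremu in UTC: 08:00-09:00, 12:30-15:15, 17:30-18:00 (add 4h to convert from UTC-4).
Sofia in UTC: 08:45-09:45, 11:45-16:15, 17:00-17:45 (add 6h to convert from UTC-6).
Erik ∩ Sven: 08:15-09:15, 10:30-11:15, 11:30-14:45.
Erik ∩ Sven ∩ Finn: 08:15-09:00, 12:00-14:45.
Erik ∩ Sven ∩ Finn ∩ Wiremu: 08:15-09:00, 12:30-14:45.
Erik ∩ Sven ∩ Finn ∩ Wiremu ∩ Sofia: 08:45-09:00, 12:30-14:45.
So the common availability across everyone is 08:45-09:00, 12:30-14:45.
Summing the common windows: 15 + 135 = 150 minutes.

150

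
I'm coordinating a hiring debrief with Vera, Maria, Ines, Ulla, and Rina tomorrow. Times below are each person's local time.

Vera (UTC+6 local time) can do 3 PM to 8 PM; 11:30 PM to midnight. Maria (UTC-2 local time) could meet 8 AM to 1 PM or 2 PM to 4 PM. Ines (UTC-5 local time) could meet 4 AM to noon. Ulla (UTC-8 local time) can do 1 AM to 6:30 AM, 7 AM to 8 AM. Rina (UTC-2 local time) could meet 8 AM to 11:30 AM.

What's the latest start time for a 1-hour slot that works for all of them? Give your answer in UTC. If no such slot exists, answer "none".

Vera in UTC: 09:00-14:00, 17:30-18:00 (subtract 6h to convert from UTC+6).
Maria in UTC: 10:00-15:00, 16:00-18:00 (add 2h to convert from UTC-2).
Ines in UTC: 09:00-17:00 (add 5h to convert from UTC-5).
Ulla in UTC: 09:00-14:30, 15:00-16:00 (add 8h to convert from UTC-8).
Rina in UTC: 10:00-13:30 (add 2h to convert from UTC-2).
Vera ∩ Maria: 10:00-14:00, 17:30-18:00.
Vera ∩ Maria ∩ Ines: 10:00-14:00.
Vera ∩ Maria ∩ Ines ∩ Ulla: 10:00-14:00.
Vera ∩ Maria ∩ Ines ∩ Ulla ∩ Rina: 10:00-13:30.
Those are the intersection windows.
The last common window of at least 60 minutes is 10:00-13:30; a 60-minute meeting can start as late as 12:30 and still end by 13:30.

12:30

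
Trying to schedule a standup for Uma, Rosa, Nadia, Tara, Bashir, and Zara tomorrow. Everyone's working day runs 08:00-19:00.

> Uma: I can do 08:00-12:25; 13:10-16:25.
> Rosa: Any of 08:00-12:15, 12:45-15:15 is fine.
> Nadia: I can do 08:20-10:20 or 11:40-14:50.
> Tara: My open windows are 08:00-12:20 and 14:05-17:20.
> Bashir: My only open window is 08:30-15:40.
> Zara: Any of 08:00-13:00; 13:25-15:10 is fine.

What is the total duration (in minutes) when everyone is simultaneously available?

Uma ∩ Rosa: 08:00-12:15, 13:10-15:15.
Uma ∩ Rosa ∩ Nadia: 08:20-10:20, 11:40-12:15, 13:10-14:50.
Uma ∩ Rosa ∩ Nadia ∩ Tara: 08:20-10:20, 11:40-12:15, 14:05-14:50.
Uma ∩ Rosa ∩ Nadia ∩ Tara ∩ Bashir: 08:30-10:20, 11:40-12:15, 14:05-14:50.
Uma ∩ Rosa ∩ Nadia ∩ Tara ∩ Bashir ∩ Zara: 08:30-10:20, 11:40-12:15, 14:05-14:50.
Those are the intersection windows.
Summing the common windows: 110 + 35 + 45 = 190 minutes.

190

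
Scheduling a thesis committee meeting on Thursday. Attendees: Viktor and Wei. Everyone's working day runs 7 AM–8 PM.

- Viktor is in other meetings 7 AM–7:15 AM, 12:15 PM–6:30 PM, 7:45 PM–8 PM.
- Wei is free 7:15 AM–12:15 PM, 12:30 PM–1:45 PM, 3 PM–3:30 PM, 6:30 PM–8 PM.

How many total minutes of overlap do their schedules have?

375

Viktor free: 07:15-12:15, 18:30-19:45 (invert busy blocks within the working day).
Wei free: 07:15-12:15, 12:30-13:45, 15:00-15:30, 18:30-20:00.
Viktor ∩ Wei: 07:15-12:15, 18:30-19:45.
Summing the common windows: 300 + 75 = 375 minutes.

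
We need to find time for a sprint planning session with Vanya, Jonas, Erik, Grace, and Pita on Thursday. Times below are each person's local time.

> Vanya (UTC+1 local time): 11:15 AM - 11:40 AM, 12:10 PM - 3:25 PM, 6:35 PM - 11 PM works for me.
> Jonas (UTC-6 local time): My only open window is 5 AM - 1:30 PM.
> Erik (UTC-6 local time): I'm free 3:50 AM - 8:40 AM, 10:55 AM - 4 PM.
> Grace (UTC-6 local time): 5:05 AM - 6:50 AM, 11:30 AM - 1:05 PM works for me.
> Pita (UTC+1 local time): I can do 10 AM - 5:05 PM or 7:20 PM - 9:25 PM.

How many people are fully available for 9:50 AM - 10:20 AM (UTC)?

Vanya in UTC: 10:15-10:40, 11:10-14:25, 17:35-22:00 (subtract 1h to convert from UTC+1).
Jonas in UTC: 11:00-19:30 (add 6h to convert from UTC-6).
Erik in UTC: 09:50-14:40, 16:55-22:00 (add 6h to convert from UTC-6).
Grace in UTC: 11:05-12:50, 17:30-19:05 (add 6h to convert from UTC-6).
Pita in UTC: 09:00-16:05, 18:20-20:25 (subtract 1h to convert from UTC+1).
Erik and Pita can make the full 09:50-10:20 slot — that's 2.

2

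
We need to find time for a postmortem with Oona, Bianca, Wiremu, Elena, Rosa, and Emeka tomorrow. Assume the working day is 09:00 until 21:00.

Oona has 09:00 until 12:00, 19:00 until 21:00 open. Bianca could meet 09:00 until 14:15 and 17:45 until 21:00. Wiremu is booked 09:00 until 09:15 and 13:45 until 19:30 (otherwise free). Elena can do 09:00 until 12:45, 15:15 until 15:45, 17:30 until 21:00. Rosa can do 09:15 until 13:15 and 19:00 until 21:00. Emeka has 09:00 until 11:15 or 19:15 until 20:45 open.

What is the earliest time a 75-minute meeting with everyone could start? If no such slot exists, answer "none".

09:15

Oona free: 09:00-12:00, 19:00-21:00.
Bianca free: 09:00-14:15, 17:45-21:00.
Wiremu free: 09:15-13:45, 19:30-21:00 (invert busy blocks within the working day).
Elena free: 09:00-12:45, 15:15-15:45, 17:30-21:00.
Rosa free: 09:15-13:15, 19:00-21:00.
Emeka free: 09:00-11:15, 19:15-20:45.
Oona ∩ Bianca: 09:00-12:00, 19:00-21:00.
Oona ∩ Bianca ∩ Wiremu: 09:15-12:00, 19:30-21:00.
Oona ∩ Bianca ∩ Wiremu ∩ Elena: 09:15-12:00, 19:30-21:00.
Oona ∩ Bianca ∩ Wiremu ∩ Elena ∩ Rosa: 09:15-12:00, 19:30-21:00.
Oona ∩ Bianca ∩ Wiremu ∩ Elena ∩ Rosa ∩ Emeka: 09:15-11:15, 19:30-20:45.
The first common window of at least 75 minutes is 09:15-11:15, so the earliest start is 09:15.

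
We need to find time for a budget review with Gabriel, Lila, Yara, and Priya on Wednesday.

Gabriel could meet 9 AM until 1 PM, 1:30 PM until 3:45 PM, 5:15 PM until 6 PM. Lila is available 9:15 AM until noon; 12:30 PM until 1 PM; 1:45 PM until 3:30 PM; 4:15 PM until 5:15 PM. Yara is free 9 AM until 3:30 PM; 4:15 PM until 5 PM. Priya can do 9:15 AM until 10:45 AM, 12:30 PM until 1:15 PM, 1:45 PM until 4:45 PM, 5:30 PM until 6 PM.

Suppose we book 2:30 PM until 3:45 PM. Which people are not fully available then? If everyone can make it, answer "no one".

Lila, Yara

Gabriel: free for 14:30-15:45. Lila: not fully free for 14:30-15:45. Yara: not fully free for 14:30-15:45. Priya: free for 14:30-15:45.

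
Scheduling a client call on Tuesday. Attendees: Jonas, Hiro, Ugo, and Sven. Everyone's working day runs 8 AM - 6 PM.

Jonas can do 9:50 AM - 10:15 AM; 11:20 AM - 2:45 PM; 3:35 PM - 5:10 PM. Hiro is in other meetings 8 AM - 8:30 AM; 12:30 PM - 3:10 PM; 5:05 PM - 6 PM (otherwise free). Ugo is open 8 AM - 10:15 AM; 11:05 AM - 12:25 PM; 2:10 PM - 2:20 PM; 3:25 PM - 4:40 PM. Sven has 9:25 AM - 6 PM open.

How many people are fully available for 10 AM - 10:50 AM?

2

Jonas free: 09:50-10:15, 11:20-14:45, 15:35-17:10.
Hiro free: 08:30-12:30, 15:10-17:05 (invert busy blocks within the working day).
Ugo free: 08:00-10:15, 11:05-12:25, 14:10-14:20, 15:25-16:40.
Sven free: 09:25-18:00.
Hiro and Sven can make the full 10:00-10:50 slot — that's 2.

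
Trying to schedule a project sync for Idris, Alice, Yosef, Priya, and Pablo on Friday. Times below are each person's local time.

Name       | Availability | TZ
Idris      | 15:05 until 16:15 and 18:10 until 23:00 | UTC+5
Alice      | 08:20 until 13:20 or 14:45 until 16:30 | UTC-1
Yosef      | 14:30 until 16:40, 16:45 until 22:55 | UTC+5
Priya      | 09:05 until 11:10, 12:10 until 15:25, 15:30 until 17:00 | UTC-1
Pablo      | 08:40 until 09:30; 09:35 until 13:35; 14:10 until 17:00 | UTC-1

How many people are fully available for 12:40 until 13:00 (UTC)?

3

Idris in UTC: 10:05-11:15, 13:10-18:00 (subtract 5h to convert from UTC+5).
Alice in UTC: 09:20-14:20, 15:45-17:30 (add 1h to convert from UTC-1).
Yosef in UTC: 09:30-11:40, 11:45-17:55 (subtract 5h to convert from UTC+5).
Priya in UTC: 10:05-12:10, 13:10-16:25, 16:30-18:00 (add 1h to convert from UTC-1).
Pablo in UTC: 09:40-10:30, 10:35-14:35, 15:10-18:00 (add 1h to convert from UTC-1).
Alice, Yosef, and Pablo can make the full 12:40-13:00 slot — that's 3.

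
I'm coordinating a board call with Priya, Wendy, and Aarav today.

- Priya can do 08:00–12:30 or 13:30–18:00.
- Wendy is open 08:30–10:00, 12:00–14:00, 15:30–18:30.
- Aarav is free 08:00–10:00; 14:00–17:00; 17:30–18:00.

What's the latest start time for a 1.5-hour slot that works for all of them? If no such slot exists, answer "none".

15:30

Priya ∩ Wendy: 08:30-10:00, 12:00-12:30, 13:30-14:00, 15:30-18:00.
Priya ∩ Wendy ∩ Aarav: 08:30-10:00, 15:30-17:00, 17:30-18:00.
The last common window of at least 90 minutes is 15:30-17:00; a 90-minute meeting can start as late as 15:30 and still end by 17:00.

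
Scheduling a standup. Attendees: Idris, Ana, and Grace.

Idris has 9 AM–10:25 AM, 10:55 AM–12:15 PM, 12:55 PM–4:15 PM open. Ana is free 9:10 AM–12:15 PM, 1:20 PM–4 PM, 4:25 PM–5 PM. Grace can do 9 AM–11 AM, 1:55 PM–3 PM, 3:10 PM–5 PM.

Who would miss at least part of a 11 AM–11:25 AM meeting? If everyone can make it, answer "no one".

Grace

Idris: free for 11:00-11:25. Ana: free for 11:00-11:25. Grace: not fully free for 11:00-11:25.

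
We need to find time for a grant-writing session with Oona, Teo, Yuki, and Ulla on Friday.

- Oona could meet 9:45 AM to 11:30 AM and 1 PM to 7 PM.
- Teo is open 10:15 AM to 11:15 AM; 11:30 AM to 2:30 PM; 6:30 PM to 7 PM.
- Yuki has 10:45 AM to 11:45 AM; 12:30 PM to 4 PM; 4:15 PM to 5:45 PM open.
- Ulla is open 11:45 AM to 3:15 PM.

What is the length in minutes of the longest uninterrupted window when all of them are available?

90

Oona ∩ Teo: 10:15-11:15, 13:00-14:30, 18:30-19:00.
Oona ∩ Teo ∩ Yuki: 10:45-11:15, 13:00-14:30.
Oona ∩ Teo ∩ Yuki ∩ Ulla: 13:00-14:30.
Those are the intersection windows.
The longest is 13:00-14:30 at 90 minutes.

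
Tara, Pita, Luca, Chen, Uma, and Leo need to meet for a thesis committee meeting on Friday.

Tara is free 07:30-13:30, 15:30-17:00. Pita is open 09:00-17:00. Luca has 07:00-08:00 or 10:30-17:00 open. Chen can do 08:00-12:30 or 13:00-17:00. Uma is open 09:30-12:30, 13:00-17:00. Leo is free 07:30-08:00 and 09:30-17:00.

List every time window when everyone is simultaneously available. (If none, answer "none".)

10:30-12:30, 13:00-13:30, 15:30-17:00

Tara ∩ Pita: 09:00-13:30, 15:30-17:00.
Tara ∩ Pita ∩ Luca: 10:30-13:30, 15:30-17:00.
Tara ∩ Pita ∩ Luca ∩ Chen: 10:30-12:30, 13:00-13:30, 15:30-17:00.
Tara ∩ Pita ∩ Luca ∩ Chen ∩ Uma: 10:30-12:30, 13:00-13:30, 15:30-17:00.
Tara ∩ Pita ∩ Luca ∩ Chen ∩ Uma ∩ Leo: 10:30-12:30, 13:00-13:30, 15:30-17:00.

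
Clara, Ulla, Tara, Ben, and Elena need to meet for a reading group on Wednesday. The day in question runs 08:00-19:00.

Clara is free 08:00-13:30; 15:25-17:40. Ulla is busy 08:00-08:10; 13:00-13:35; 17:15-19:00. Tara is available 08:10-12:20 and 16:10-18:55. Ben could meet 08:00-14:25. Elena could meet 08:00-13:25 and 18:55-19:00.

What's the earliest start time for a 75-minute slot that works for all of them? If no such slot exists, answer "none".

Clara free: 08:00-13:30, 15:25-17:40.
Ulla free: 08:10-13:00, 13:35-17:15 (invert busy blocks within the working day).
Tara free: 08:10-12:20, 16:10-18:55.
Ben free: 08:00-14:25.
Elena free: 08:00-13:25, 18:55-19:00.
Clara ∩ Ulla: 08:10-13:00, 15:25-17:15.
Clara ∩ Ulla ∩ Tara: 08:10-12:20, 16:10-17:15.
Clara ∩ Ulla ∩ Tara ∩ Ben: 08:10-12:20.
Clara ∩ Ulla ∩ Tara ∩ Ben ∩ Elena: 08:10-12:20.
Those are the intersection windows.
The first common window of at least 75 minutes is 08:10-12:20, so the earliest start is 08:10.

08:10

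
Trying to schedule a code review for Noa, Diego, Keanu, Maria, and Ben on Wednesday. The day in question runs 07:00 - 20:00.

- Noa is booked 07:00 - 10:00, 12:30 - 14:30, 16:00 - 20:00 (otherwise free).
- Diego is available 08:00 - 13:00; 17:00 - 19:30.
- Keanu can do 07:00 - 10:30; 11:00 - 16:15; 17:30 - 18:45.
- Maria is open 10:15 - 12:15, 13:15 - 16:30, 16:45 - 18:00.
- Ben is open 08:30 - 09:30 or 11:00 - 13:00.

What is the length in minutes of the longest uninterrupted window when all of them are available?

Noa free: 10:00-12:30, 14:30-16:00 (invert busy blocks within the working day).
Diego free: 08:00-13:00, 17:00-19:30.
Keanu free: 07:00-10:30, 11:00-16:15, 17:30-18:45.
Maria free: 10:15-12:15, 13:15-16:30, 16:45-18:00.
Ben free: 08:30-09:30, 11:00-13:00.
Noa ∩ Diego: 10:00-12:30.
Noa ∩ Diego ∩ Keanu: 10:00-10:30, 11:00-12:30.
Noa ∩ Diego ∩ Keanu ∩ Maria: 10:15-10:30, 11:00-12:15.
Noa ∩ Diego ∩ Keanu ∩ Maria ∩ Ben: 11:00-12:15.
The longest is 11:00-12:15 at 75 minutes.

75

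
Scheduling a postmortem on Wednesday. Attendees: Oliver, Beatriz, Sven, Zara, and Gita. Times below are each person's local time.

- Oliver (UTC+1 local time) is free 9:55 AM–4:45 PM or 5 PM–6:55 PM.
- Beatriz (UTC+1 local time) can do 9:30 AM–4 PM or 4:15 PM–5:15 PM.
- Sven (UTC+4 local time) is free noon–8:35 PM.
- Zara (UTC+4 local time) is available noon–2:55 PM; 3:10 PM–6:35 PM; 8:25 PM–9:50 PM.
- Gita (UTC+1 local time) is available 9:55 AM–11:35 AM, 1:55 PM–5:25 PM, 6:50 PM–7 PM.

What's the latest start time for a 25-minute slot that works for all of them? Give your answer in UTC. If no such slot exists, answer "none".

Oliver in UTC: 08:55-15:45, 16:00-17:55 (subtract 1h to convert from UTC+1).
Beatriz in UTC: 08:30-15:00, 15:15-16:15 (subtract 1h to convert from UTC+1).
Sven in UTC: 08:00-16:35 (subtract 4h to convert from UTC+4).
Zara in UTC: 08:00-10:55, 11:10-14:35, 16:25-17:50 (subtract 4h to convert from UTC+4).
Gita in UTC: 08:55-10:35, 12:55-16:25, 17:50-18:00 (subtract 1h to convert from UTC+1).
Oliver ∩ Beatriz: 08:55-15:00, 15:15-15:45, 16:00-16:15.
Oliver ∩ Beatriz ∩ Sven: 08:55-15:00, 15:15-15:45, 16:00-16:15.
Oliver ∩ Beatriz ∩ Sven ∩ Zara: 08:55-10:55, 11:10-14:35.
Oliver ∩ Beatriz ∩ Sven ∩ Zara ∩ Gita: 08:55-10:35, 12:55-14:35.
The last common window of at least 25 minutes is 12:55-14:35; a 25-minute meeting can start as late as 14:10 and still end by 14:35.

14:10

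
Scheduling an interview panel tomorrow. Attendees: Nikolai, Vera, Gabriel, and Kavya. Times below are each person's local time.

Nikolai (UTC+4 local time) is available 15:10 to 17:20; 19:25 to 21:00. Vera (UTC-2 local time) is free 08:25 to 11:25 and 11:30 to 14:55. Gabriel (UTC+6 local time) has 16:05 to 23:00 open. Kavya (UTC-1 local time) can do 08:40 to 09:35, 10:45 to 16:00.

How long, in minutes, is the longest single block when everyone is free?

95

Nikolai in UTC: 11:10-13:20, 15:25-17:00 (subtract 4h to convert from UTC+4).
Vera in UTC: 10:25-13:25, 13:30-16:55 (add 2h to convert from UTC-2).
Gabriel in UTC: 10:05-17:00 (subtract 6h to convert from UTC+6).
Kavya in UTC: 09:40-10:35, 11:45-17:00 (add 1h to convert from UTC-1).
Nikolai ∩ Vera: 11:10-13:20, 15:25-16:55.
Nikolai ∩ Vera ∩ Gabriel: 11:10-13:20, 15:25-16:55.
Nikolai ∩ Vera ∩ Gabriel ∩ Kavya: 11:45-13:20, 15:25-16:55.
The longest is 11:45-13:20 at 95 minutes.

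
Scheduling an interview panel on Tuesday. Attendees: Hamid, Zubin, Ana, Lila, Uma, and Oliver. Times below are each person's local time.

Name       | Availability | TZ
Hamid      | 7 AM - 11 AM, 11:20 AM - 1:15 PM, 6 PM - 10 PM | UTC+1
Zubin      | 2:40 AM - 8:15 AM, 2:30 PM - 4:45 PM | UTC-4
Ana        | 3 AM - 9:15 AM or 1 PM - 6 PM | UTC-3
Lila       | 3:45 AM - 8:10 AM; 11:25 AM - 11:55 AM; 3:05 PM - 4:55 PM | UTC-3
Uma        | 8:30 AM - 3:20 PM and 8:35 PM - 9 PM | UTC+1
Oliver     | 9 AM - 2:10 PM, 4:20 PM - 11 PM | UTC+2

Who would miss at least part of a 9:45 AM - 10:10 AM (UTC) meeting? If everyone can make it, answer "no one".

Hamid in UTC: 06:00-10:00, 10:20-12:15, 17:00-21:00 (subtract 1h to convert from UTC+1).
Zubin in UTC: 06:40-12:15, 18:30-20:45 (add 4h to convert from UTC-4).
Ana in UTC: 06:00-12:15, 16:00-21:00 (add 3h to convert from UTC-3).
Lila in UTC: 06:45-11:10, 14:25-14:55, 18:05-19:55 (add 3h to convert from UTC-3).
Uma in UTC: 07:30-14:20, 19:35-20:00 (subtract 1h to convert from UTC+1).
Oliver in UTC: 07:00-12:10, 14:20-21:00 (subtract 2h to convert from UTC+2).
Hamid: not fully free for 09:45-10:10. Zubin: free for 09:45-10:10. Ana: free for 09:45-10:10. Lila: free for 09:45-10:10. Uma: free for 09:45-10:10. Oliver: free for 09:45-10:10.

Hamid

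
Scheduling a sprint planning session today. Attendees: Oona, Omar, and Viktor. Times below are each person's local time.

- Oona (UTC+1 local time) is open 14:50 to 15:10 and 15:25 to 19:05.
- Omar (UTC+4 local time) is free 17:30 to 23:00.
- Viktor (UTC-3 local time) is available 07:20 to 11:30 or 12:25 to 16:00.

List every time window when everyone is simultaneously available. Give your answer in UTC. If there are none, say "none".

13:50-14:10, 14:25-14:30, 15:25-18:05

Oona in UTC: 13:50-14:10, 14:25-18:05 (subtract 1h to convert from UTC+1).
Omar in UTC: 13:30-19:00 (subtract 4h to convert from UTC+4).
Viktor in UTC: 10:20-14:30, 15:25-19:00 (add 3h to convert from UTC-3).
Oona ∩ Omar: 13:50-14:10, 14:25-18:05.
Oona ∩ Omar ∩ Viktor: 13:50-14:10, 14:25-14:30, 15:25-18:05.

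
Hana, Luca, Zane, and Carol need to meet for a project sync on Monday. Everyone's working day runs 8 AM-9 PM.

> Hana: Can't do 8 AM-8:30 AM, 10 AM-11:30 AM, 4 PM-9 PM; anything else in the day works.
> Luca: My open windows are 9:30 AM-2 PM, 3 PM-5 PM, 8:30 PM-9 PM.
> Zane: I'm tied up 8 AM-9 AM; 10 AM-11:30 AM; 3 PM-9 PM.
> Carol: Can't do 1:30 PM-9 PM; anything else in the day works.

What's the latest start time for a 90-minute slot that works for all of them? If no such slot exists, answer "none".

Hana free: 08:30-10:00, 11:30-16:00 (invert busy blocks within the working day).
Luca free: 09:30-14:00, 15:00-17:00, 20:30-21:00.
Zane free: 09:00-10:00, 11:30-15:00 (invert busy blocks within the working day).
Carol free: 08:00-13:30 (invert busy blocks within the working day).
Hana ∩ Luca: 09:30-10:00, 11:30-14:00, 15:00-16:00.
Hana ∩ Luca ∩ Zane: 09:30-10:00, 11:30-14:00.
Hana ∩ Luca ∩ Zane ∩ Carol: 09:30-10:00, 11:30-13:30.
The last common window of at least 90 minutes is 11:30-13:30; a 90-minute meeting can start as late as 12:00 and still end by 13:30.

12:00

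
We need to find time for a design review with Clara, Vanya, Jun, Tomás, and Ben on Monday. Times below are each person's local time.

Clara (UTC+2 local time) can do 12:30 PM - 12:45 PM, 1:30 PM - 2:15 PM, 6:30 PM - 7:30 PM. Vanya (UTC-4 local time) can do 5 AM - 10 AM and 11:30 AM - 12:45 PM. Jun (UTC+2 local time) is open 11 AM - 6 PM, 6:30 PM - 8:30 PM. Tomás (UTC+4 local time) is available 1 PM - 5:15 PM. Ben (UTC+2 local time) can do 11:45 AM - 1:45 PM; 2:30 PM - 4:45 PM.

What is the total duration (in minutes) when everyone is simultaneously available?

Clara in UTC: 10:30-10:45, 11:30-12:15, 16:30-17:30 (subtract 2h to convert from UTC+2).
Vanya in UTC: 09:00-14:00, 15:30-16:45 (add 4h to convert from UTC-4).
Jun in UTC: 09:00-16:00, 16:30-18:30 (subtract 2h to convert from UTC+2).
Tomás in UTC: 09:00-13:15 (subtract 4h to convert from UTC+4).
Ben in UTC: 09:45-11:45, 12:30-14:45 (subtract 2h to convert from UTC+2).
Clara ∩ Vanya: 10:30-10:45, 11:30-12:15, 16:30-16:45.
Clara ∩ Vanya ∩ Jun: 10:30-10:45, 11:30-12:15, 16:30-16:45.
Clara ∩ Vanya ∩ Jun ∩ Tomás: 10:30-10:45, 11:30-12:15.
Clara ∩ Vanya ∩ Jun ∩ Tomás ∩ Ben: 10:30-10:45, 11:30-11:45.
Summing the common windows: 15 + 15 = 30 minutes.

30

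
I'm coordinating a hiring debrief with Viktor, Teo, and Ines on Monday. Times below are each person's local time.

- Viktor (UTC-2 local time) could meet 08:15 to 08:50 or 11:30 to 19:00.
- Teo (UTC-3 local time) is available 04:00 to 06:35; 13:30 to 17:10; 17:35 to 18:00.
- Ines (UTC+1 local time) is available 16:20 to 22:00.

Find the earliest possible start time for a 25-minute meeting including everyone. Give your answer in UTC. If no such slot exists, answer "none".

16:30

Viktor in UTC: 10:15-10:50, 13:30-21:00 (add 2h to convert from UTC-2).
Teo in UTC: 07:00-09:35, 16:30-20:10, 20:35-21:00 (add 3h to convert from UTC-3).
Ines in UTC: 15:20-21:00 (subtract 1h to convert from UTC+1).
Viktor ∩ Teo: 16:30-20:10, 20:35-21:00.
Viktor ∩ Teo ∩ Ines: 16:30-20:10, 20:35-21:00.
So the common availability across everyone is 16:30-20:10, 20:35-21:00.
The first common window of at least 25 minutes is 16:30-20:10, so the earliest start is 16:30.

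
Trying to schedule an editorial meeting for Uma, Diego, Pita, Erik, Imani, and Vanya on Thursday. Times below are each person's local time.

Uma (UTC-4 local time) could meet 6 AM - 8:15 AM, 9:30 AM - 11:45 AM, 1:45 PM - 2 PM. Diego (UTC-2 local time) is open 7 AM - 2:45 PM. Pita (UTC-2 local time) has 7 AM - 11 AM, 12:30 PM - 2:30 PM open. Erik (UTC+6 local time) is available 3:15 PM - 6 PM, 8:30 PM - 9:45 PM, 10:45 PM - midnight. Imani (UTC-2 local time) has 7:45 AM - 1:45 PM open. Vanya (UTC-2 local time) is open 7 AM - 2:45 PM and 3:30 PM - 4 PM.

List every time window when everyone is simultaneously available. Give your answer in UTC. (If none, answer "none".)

Uma in UTC: 10:00-12:15, 13:30-15:45, 17:45-18:00 (add 4h to convert from UTC-4).
Diego in UTC: 09:00-16:45 (add 2h to convert from UTC-2).
Pita in UTC: 09:00-13:00, 14:30-16:30 (add 2h to convert from UTC-2).
Erik in UTC: 09:15-12:00, 14:30-15:45, 16:45-18:00 (subtract 6h to convert from UTC+6).
Imani in UTC: 09:45-15:45 (add 2h to convert from UTC-2).
Vanya in UTC: 09:00-16:45, 17:30-18:00 (add 2h to convert from UTC-2).
Uma ∩ Diego: 10:00-12:15, 13:30-15:45.
Uma ∩ Diego ∩ Pita: 10:00-12:15, 14:30-15:45.
Uma ∩ Diego ∩ Pita ∩ Erik: 10:00-12:00, 14:30-15:45.
Uma ∩ Diego ∩ Pita ∩ Erik ∩ Imani: 10:00-12:00, 14:30-15:45.
Uma ∩ Diego ∩ Pita ∩ Erik ∩ Imani ∩ Vanya: 10:00-12:00, 14:30-15:45.
Those are the intersection windows.

10:00-12:00, 14:30-15:45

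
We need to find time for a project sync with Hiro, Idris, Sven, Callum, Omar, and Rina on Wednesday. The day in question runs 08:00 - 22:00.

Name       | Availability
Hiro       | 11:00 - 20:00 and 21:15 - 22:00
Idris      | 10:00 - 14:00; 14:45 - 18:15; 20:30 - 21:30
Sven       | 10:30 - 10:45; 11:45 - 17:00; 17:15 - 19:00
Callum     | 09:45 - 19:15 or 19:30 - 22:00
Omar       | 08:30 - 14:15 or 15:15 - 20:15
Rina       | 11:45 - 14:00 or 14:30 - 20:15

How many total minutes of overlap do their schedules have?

Hiro ∩ Idris: 11:00-14:00, 14:45-18:15, 21:15-21:30.
Hiro ∩ Idris ∩ Sven: 11:45-14:00, 14:45-17:00, 17:15-18:15.
Hiro ∩ Idris ∩ Sven ∩ Callum: 11:45-14:00, 14:45-17:00, 17:15-18:15.
Hiro ∩ Idris ∩ Sven ∩ Callum ∩ Omar: 11:45-14:00, 15:15-17:00, 17:15-18:15.
Hiro ∩ Idris ∩ Sven ∩ Callum ∩ Omar ∩ Rina: 11:45-14:00, 15:15-17:00, 17:15-18:15.
So the common availability across everyone is 11:45-14:00, 15:15-17:00, 17:15-18:15.
Summing the common windows: 135 + 105 + 60 = 300 minutes.

300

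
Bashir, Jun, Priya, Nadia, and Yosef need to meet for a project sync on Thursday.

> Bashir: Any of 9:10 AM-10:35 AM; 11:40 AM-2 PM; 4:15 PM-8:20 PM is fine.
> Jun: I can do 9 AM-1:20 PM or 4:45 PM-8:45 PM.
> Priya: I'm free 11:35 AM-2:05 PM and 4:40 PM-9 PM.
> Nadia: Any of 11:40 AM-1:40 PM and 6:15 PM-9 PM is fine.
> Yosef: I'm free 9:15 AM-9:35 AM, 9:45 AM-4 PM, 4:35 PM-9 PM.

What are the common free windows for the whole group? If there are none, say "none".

11:40-13:20, 18:15-20:20

Bashir ∩ Jun: 09:10-10:35, 11:40-13:20, 16:45-20:20.
Bashir ∩ Jun ∩ Priya: 11:40-13:20, 16:45-20:20.
Bashir ∩ Jun ∩ Priya ∩ Nadia: 11:40-13:20, 18:15-20:20.
Bashir ∩ Jun ∩ Priya ∩ Nadia ∩ Yosef: 11:40-13:20, 18:15-20:20.
So the common availability across everyone is 11:40-13:20, 18:15-20:20.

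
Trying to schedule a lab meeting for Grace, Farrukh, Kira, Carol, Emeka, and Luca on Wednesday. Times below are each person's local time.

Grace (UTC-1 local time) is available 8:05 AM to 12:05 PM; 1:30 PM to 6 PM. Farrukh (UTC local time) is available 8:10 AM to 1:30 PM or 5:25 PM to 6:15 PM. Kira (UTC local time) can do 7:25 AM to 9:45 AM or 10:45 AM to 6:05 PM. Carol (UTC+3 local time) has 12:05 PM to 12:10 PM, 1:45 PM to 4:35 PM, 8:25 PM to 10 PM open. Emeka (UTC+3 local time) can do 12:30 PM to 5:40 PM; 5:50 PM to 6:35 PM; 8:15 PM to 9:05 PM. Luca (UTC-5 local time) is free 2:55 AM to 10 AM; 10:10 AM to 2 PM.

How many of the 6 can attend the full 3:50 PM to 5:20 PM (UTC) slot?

Grace in UTC: 09:05-13:05, 14:30-19:00 (add 1h to convert from UTC-1).
Farrukh in UTC: 08:10-13:30, 17:25-18:15.
Kira in UTC: 07:25-09:45, 10:45-18:05.
Carol in UTC: 09:05-09:10, 10:45-13:35, 17:25-19:00 (subtract 3h to convert from UTC+3).
Emeka in UTC: 09:30-14:40, 14:50-15:35, 17:15-18:05 (subtract 3h to convert from UTC+3).
Luca in UTC: 07:55-15:00, 15:10-19:00 (add 5h to convert from UTC-5).
Grace, Kira, and Luca can make the full 15:50-17:20 slot — that's 3.

3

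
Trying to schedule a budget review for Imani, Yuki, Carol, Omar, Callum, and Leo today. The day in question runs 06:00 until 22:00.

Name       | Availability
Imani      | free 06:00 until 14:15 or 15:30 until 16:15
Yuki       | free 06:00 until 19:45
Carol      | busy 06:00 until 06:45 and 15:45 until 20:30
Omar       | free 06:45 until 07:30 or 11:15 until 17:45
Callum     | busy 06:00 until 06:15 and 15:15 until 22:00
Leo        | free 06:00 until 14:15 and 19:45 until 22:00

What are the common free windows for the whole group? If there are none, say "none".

Imani free: 06:00-14:15, 15:30-16:15.
Yuki free: 06:00-19:45.
Carol free: 06:45-15:45, 20:30-22:00 (invert busy blocks within the working day).
Omar free: 06:45-07:30, 11:15-17:45.
Callum free: 06:15-15:15 (invert busy blocks within the working day).
Leo free: 06:00-14:15, 19:45-22:00.
Imani ∩ Yuki: 06:00-14:15, 15:30-16:15.
Imani ∩ Yuki ∩ Carol: 06:45-14:15, 15:30-15:45.
Imani ∩ Yuki ∩ Carol ∩ Omar: 06:45-07:30, 11:15-14:15, 15:30-15:45.
Imani ∩ Yuki ∩ Carol ∩ Omar ∩ Callum: 06:45-07:30, 11:15-14:15.
Imani ∩ Yuki ∩ Carol ∩ Omar ∩ Callum ∩ Leo: 06:45-07:30, 11:15-14:15.

06:45-07:30, 11:15-14:15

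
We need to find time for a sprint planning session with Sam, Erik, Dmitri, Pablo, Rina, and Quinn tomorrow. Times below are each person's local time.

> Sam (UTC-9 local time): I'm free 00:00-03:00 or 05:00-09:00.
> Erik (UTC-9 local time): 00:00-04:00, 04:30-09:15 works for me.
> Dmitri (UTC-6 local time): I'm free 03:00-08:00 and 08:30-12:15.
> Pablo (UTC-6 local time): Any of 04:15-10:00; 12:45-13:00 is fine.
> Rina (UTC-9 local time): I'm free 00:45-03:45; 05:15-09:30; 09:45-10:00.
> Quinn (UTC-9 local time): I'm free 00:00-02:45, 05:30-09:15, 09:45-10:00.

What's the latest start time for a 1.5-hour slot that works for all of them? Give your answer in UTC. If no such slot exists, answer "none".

14:30

Sam in UTC: 09:00-12:00, 14:00-18:00 (add 9h to convert from UTC-9).
Erik in UTC: 09:00-13:00, 13:30-18:15 (add 9h to convert from UTC-9).
Dmitri in UTC: 09:00-14:00, 14:30-18:15 (add 6h to convert from UTC-6).
Pablo in UTC: 10:15-16:00, 18:45-19:00 (add 6h to convert from UTC-6).
Rina in UTC: 09:45-12:45, 14:15-18:30, 18:45-19:00 (add 9h to convert from UTC-9).
Quinn in UTC: 09:00-11:45, 14:30-18:15, 18:45-19:00 (add 9h to convert from UTC-9).
Sam ∩ Erik: 09:00-12:00, 14:00-18:00.
Sam ∩ Erik ∩ Dmitri: 09:00-12:00, 14:30-18:00.
Sam ∩ Erik ∩ Dmitri ∩ Pablo: 10:15-12:00, 14:30-16:00.
Sam ∩ Erik ∩ Dmitri ∩ Pablo ∩ Rina: 10:15-12:00, 14:30-16:00.
Sam ∩ Erik ∩ Dmitri ∩ Pablo ∩ Rina ∩ Quinn: 10:15-11:45, 14:30-16:00.
So the common availability across everyone is 10:15-11:45, 14:30-16:00.
The last common window of at least 90 minutes is 14:30-16:00; a 90-minute meeting can start as late as 14:30 and still end by 16:00.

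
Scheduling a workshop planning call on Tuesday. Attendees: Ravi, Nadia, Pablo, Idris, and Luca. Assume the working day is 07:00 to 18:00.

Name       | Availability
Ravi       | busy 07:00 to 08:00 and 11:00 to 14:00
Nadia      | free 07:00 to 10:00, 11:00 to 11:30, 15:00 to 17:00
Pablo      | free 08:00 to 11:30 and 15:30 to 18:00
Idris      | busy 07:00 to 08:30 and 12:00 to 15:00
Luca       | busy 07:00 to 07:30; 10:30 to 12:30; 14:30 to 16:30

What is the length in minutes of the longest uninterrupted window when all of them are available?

90

Ravi free: 08:00-11:00, 14:00-18:00 (invert busy blocks within the working day).
Nadia free: 07:00-10:00, 11:00-11:30, 15:00-17:00.
Pablo free: 08:00-11:30, 15:30-18:00.
Idris free: 08:30-12:00, 15:00-18:00 (invert busy blocks within the working day).
Luca free: 07:30-10:30, 12:30-14:30, 16:30-18:00 (invert busy blocks within the working day).
Ravi ∩ Nadia: 08:00-10:00, 15:00-17:00.
Ravi ∩ Nadia ∩ Pablo: 08:00-10:00, 15:30-17:00.
Ravi ∩ Nadia ∩ Pablo ∩ Idris: 08:30-10:00, 15:30-17:00.
Ravi ∩ Nadia ∩ Pablo ∩ Idris ∩ Luca: 08:30-10:00, 16:30-17:00.
The longest is 08:30-10:00 at 90 minutes.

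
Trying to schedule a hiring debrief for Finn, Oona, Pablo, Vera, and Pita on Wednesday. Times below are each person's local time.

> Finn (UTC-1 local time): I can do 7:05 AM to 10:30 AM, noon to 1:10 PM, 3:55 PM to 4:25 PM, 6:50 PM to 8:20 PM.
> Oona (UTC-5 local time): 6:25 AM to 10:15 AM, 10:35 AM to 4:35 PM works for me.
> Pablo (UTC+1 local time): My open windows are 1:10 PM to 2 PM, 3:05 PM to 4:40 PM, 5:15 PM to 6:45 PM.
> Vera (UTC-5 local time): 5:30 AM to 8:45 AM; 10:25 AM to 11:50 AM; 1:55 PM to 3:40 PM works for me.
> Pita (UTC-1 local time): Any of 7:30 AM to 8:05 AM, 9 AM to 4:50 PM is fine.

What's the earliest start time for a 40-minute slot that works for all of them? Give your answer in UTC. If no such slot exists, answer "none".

none

Finn in UTC: 08:05-11:30, 13:00-14:10, 16:55-17:25, 19:50-21:20 (add 1h to convert from UTC-1).
Oona in UTC: 11:25-15:15, 15:35-21:35 (add 5h to convert from UTC-5).
Pablo in UTC: 12:10-13:00, 14:05-15:40, 16:15-17:45 (subtract 1h to convert from UTC+1).
Vera in UTC: 10:30-13:45, 15:25-16:50, 18:55-20:40 (add 5h to convert from UTC-5).
Pita in UTC: 08:30-09:05, 10:00-17:50 (add 1h to convert from UTC-1).
Finn ∩ Oona: 11:25-11:30, 13:00-14:10, 16:55-17:25, 19:50-21:20.
Finn ∩ Oona ∩ Pablo: 14:05-14:10, 16:55-17:25.
Finn ∩ Oona ∩ Pablo ∩ Vera: ∅.
Finn ∩ Oona ∩ Pablo ∩ Vera ∩ Pita: ∅.
There is no time when everyone is free.
No common window is at least 40 minutes long.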